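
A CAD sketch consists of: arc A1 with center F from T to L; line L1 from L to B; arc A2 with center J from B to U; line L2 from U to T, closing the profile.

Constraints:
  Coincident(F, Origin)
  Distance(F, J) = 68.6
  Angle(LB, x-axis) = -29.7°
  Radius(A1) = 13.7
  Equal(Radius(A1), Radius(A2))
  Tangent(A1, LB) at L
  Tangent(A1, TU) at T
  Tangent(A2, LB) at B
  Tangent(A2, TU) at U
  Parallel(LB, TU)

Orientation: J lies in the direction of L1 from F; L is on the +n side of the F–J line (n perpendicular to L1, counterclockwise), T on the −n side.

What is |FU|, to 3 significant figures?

70.0

Tangency of A1 to both parallel lines with radius 13.7 puts L and T at F ± 13.7·n: L = (6.79, 11.9), T = (-6.79, -11.9). Equal radii place B and U the same way about J: B = J + 13.7·n = (66.4, -22.1), U = J − 13.7·n = (52.8, -45.9). Then |FU| = |U − F| = 70.0.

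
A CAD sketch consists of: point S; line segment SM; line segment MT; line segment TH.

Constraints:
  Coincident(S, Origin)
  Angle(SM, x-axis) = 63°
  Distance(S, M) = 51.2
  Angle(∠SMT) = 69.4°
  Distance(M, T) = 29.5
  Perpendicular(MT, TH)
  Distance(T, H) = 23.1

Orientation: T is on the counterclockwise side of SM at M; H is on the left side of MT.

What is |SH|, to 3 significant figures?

27.4

S is at the origin; SM runs at 63.0° with length 51.2, so M = 51.2·(cos 63.0°, sin 63.0°) = (23.2, 45.6). ∠SMT = 69.4°, so MT runs at 63.0° + (180° − 69.4°) = 174° from the x-axis; with |MT| = 29.5, T = M + 29.5·(cos 174°, sin 174°) = (-6.07, 48.9). MT ⟂ TH; with |TH| = 23.1 on the left of MT, H = T + 23.1·(-0.111, -0.994) = (-8.65, 26.0). Then |SH| = |H − S| = 27.4.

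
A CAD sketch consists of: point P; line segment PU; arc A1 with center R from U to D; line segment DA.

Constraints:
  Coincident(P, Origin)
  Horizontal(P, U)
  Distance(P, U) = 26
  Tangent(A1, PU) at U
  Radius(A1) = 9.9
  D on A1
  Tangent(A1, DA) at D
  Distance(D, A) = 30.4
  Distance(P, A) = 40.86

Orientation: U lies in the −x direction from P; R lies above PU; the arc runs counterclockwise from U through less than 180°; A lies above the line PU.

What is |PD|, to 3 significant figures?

18.4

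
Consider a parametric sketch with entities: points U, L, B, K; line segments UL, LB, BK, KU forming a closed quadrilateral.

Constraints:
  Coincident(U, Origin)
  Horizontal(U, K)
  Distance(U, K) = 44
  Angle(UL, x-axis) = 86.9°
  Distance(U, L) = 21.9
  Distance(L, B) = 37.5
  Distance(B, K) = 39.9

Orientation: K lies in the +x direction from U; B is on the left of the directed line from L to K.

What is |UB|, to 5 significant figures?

52.011

Checks: |LB| = 37.50 ✓; |BK| = 39.90 ✓.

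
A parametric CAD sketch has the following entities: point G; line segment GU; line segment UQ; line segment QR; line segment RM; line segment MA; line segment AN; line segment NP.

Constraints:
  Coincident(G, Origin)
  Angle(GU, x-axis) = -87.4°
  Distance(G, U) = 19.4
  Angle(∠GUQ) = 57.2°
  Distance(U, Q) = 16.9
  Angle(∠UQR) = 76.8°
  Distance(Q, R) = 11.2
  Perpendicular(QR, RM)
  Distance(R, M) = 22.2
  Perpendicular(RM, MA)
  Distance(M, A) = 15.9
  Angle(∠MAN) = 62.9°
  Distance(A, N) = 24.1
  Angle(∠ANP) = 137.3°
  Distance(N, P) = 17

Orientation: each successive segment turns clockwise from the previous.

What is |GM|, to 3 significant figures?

20.6

G is at the origin; GU runs at -87.4° with length 19.4, so U = (0.880, -19.4). ∠GUQ = 57.2° gives UQ at 150° from the x-axis; with |UQ| = 16.9, Q = (-13.7, -10.9). ∠UQR = 76.8° gives QR at 46.6° from the x-axis; with |QR| = 11.2, R = (-6.03, -2.74). QR is perpendicular to RM, so RM runs at -43.4°; with |RM| = 22.2, M = (10.1, -18.0). Then |GM| = |M − G| = 20.6.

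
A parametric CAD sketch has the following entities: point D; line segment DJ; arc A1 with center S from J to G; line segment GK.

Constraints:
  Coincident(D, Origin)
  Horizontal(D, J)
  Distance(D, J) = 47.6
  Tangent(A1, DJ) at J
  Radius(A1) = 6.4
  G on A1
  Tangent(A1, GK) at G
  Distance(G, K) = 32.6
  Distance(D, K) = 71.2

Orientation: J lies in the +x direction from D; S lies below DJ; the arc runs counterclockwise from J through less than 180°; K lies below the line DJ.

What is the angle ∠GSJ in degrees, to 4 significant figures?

124.8°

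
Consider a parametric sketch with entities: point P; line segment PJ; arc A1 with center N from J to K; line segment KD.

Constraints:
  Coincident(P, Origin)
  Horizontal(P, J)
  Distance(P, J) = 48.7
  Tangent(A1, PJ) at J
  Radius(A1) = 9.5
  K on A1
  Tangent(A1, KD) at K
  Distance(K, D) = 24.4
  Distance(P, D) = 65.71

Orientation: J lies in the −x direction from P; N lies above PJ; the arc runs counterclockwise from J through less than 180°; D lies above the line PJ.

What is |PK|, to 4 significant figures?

43.84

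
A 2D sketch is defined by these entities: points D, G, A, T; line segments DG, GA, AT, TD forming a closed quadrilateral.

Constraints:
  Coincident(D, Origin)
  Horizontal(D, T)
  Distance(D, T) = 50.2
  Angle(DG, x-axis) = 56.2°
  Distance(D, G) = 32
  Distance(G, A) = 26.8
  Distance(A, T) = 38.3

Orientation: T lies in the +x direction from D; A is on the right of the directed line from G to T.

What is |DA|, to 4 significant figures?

11.91

Checks: DG at 56.20° ✓; |GA| = 26.80 ✓; |AT| = 38.30 ✓.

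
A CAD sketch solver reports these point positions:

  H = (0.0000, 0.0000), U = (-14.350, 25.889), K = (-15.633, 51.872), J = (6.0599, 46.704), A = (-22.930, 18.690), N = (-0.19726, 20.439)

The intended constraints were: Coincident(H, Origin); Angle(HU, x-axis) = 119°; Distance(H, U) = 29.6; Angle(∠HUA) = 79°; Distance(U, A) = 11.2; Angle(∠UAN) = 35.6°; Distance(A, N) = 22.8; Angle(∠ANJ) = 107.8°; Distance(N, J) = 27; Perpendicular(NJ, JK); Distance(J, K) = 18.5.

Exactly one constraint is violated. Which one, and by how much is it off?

Distance(J, K) = 18.5 — off by 3.80.

H = (0.00, 0.00) ✓; HU at 119.0° ✓; |HU| = 29.60 ✓; ∠HUA = 79.00° ✓; |UA| = 11.20 ✓; ∠UAN = 35.60° ✓; |AN| = 22.80 ✓; ∠ANJ = 107.8° ✓; |NJ| = 27.00 ✓; ∠(NJ, JK) = 90.00° ✓; |JK| = 22.30 ✗.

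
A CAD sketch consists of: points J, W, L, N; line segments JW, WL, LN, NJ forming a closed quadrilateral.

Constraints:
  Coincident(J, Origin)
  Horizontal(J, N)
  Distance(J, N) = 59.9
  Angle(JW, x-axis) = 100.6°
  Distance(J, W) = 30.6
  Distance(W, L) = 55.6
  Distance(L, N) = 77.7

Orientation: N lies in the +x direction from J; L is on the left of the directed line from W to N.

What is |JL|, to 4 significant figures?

78.37

Checks: |WL| = 55.60 ✓; |LN| = 77.70 ✓.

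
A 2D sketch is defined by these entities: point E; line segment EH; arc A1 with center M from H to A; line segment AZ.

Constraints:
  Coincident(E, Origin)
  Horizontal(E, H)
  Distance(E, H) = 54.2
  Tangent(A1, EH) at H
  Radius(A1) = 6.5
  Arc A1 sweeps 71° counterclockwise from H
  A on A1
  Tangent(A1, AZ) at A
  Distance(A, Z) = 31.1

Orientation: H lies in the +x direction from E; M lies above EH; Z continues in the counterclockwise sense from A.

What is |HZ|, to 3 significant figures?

37.5

E is at the origin; EH is horizontal with |EH| = 54.2 and H on the +x side, so H = (54.2, 0.00). Tangency of A1 to EH means the radius MH is perpendicular to EH, so M = H + (0, 6.5) = (54.2, 6.50). On A1, H sits at bearing -90° from M; a 71° counterclockwise sweep puts A at bearing -19°, so A = M + 6.5·(cos -19°, sin -19°) = (60.3, 4.38). A1 meets AZ tangentially, so MA is at right angles to AZ, so AZ runs along (−sin -19°, cos -19°); with |AZ| = 31.1, Z = (70.5, 33.8). Then |HZ| = |Z − H| = 37.5.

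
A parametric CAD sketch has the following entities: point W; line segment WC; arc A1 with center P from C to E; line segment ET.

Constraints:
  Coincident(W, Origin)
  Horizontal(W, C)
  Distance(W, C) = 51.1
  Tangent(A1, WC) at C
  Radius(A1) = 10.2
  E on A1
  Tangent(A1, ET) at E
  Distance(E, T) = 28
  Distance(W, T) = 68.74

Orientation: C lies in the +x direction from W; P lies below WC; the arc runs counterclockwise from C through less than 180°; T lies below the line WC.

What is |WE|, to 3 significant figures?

44.9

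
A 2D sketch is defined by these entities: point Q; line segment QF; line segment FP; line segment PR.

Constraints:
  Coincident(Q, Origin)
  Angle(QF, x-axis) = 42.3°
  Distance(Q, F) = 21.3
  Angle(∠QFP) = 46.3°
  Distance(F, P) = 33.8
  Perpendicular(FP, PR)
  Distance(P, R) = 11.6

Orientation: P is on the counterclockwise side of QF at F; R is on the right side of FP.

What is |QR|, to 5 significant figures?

33.063

∠QFP = 46.3°, so FP runs at 42.3° + (180° − 46.3°) = 176.00° from the x-axis; with |FP| = 33.8, P = F + 33.8·(cos 176.00°, sin 176.00°) = (-17.964, 16.693). The perpendicularity gives PR at right angles to FP; with |PR| = 11.6 on the right of FP, R = P + 11.6·(0.069756, 0.99756) = (-17.154, 28.265). Then |QR| = |R − Q| = 33.063.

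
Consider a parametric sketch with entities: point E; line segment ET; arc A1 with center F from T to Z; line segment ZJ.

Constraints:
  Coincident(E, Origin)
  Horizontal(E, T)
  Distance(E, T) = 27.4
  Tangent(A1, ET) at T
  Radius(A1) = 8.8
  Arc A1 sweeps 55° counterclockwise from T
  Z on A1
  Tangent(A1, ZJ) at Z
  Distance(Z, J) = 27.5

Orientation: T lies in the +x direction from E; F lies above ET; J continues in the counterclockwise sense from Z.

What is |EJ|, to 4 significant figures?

56.82

On A1, T sits at bearing -90° from F; a 55° counterclockwise sweep puts Z at bearing -35°, so Z = F + 8.8·(cos -35°, sin -35°) = (34.61, 3.753). Tangency of A1 to ZJ means the radius FZ is perpendicular to ZJ, so ZJ runs along (−sin -35°, cos -35°); with |ZJ| = 27.5, J = (50.38, 26.28). Then |EJ| = |J − E| = 56.82.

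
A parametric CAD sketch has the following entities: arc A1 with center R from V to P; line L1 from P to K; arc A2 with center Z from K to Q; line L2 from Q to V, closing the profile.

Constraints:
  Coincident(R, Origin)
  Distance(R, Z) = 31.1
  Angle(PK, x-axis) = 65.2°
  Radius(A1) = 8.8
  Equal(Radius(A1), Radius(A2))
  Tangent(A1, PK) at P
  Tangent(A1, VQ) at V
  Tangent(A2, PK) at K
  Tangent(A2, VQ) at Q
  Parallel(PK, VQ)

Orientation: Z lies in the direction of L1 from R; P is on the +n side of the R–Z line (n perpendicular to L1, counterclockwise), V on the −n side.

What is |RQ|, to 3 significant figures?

32.3

The slot axis is L1's direction at 65.2°, so u = (cos 65.2°, sin 65.2°) = (0.419, 0.908) and n = (−sin 65.2°, cos 65.2°) = (-0.908, 0.419). R is at the origin and Z lies 31.1 along u from R, so Z = 31.1·u = (13.0, 28.2). Tangency of A1 to both parallel lines with radius 8.8 puts P and V at R ± 8.8·n: P = (-7.99, 3.69), V = (7.99, -3.69). Equal radii place K and Q the same way about Z: K = Z + 8.8·n = (5.06, 31.9), Q = Z − 8.8·n = (21.0, 24.5). Then |RQ| = |Q − R| = 32.3.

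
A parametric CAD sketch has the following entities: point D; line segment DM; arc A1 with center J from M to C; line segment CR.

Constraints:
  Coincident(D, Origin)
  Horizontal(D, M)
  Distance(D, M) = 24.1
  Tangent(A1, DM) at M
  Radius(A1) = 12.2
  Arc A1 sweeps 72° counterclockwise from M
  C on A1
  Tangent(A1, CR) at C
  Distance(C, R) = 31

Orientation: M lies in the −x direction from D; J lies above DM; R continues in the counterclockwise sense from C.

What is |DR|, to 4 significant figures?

38.02

D is at the origin; DM is horizontal with |DM| = 24.1 and M on the −x side, so M = (-24.10, 0.000). The tangent condition forces JM to be normal to DM, so J = M + (0, 12.2) = (-24.10, 12.20). On A1, M sits at bearing -90° from J; a 72° counterclockwise sweep puts C at bearing -18°, so C = J + 12.2·(cos -18°, sin -18°) = (-12.50, 8.430). Since A1 is tangent to CR there, JC ⟂ CR, so CR runs along (−sin -18°, cos -18°); with |CR| = 31.0, R = (-2.918, 37.91). Then |DR| = |R − D| = 38.02.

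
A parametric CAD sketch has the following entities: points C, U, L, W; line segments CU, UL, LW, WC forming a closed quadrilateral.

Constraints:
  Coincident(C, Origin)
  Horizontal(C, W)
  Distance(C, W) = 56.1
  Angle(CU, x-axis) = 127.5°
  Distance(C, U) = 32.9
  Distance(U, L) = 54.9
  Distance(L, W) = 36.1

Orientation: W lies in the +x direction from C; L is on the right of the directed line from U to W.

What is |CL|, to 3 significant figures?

23.6

C is at the origin; C and W share the same y with |CW| = 56.1 and W in +x, so W = (56.1, 0). CU runs at 127.5° with |CU| = 32.9, so U = (-20.0, 26.1). L is determined by |UL| = 54.9 and |LW| = 36.1 together: it lies at the intersection of circle(U, 54.9) and circle(W, 36.1). With |UW| = 80.5, the foot of the radical line on UW is 50.9 from U and the perpendicular offset is √(54.9² − 50.9²) = 20.7. Taking the right-of-UW solution: L = (21.4, -9.93).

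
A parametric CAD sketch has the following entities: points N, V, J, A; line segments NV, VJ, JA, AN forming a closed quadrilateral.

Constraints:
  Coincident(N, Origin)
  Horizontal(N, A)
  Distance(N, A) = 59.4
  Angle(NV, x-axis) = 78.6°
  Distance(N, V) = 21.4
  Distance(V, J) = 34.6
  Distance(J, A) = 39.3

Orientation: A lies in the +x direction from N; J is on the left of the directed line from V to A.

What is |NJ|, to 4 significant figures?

49.04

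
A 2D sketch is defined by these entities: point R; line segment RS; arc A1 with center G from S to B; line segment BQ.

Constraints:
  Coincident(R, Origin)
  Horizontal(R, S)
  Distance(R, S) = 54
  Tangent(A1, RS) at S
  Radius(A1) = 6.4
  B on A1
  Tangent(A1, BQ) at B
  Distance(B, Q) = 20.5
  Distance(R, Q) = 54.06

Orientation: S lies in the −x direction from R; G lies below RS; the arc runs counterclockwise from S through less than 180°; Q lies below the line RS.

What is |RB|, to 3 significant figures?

60.0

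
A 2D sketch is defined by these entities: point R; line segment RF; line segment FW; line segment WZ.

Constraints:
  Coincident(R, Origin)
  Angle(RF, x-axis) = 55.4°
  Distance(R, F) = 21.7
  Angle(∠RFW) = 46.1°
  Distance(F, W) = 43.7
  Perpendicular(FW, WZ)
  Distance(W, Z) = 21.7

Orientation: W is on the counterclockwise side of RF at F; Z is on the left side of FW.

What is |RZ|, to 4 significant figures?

29.29

R is at the origin; RF runs at 55.4° with length 21.7, so F = 21.7·(cos 55.4°, sin 55.4°) = (12.32, 17.86). ∠RFW = 46.1°, so FW runs at 55.4° + (180° − 46.1°) = 189.3° from the x-axis; with |FW| = 43.7, W = F + 43.7·(cos 189.3°, sin 189.3°) = (-30.80, 10.80). FW ⟂ WZ; with |WZ| = 21.7 on the left of FW, Z = W + 21.7·(0.1616, -0.9869) = (-27.30, -10.61). Then |RZ| = |Z − R| = 29.29.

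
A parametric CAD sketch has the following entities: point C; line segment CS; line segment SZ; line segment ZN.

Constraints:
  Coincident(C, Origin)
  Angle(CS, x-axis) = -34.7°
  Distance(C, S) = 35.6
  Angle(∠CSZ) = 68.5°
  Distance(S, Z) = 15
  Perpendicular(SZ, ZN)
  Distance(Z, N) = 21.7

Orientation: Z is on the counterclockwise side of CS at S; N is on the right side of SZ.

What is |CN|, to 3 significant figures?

54.9

∠CSZ = 68.5°, so SZ runs at -34.7° + (180° − 68.5°) = 76.8° from the x-axis; with |SZ| = 15.0, Z = S + 15.0·(cos 76.8°, sin 76.8°) = (32.7, -5.66). The perpendicularity gives ZN at right angles to SZ; with |ZN| = 21.7 on the right of SZ, N = Z + 21.7·(0.974, -0.228) = (53.8, -10.6). Then |CN| = |N − C| = 54.9.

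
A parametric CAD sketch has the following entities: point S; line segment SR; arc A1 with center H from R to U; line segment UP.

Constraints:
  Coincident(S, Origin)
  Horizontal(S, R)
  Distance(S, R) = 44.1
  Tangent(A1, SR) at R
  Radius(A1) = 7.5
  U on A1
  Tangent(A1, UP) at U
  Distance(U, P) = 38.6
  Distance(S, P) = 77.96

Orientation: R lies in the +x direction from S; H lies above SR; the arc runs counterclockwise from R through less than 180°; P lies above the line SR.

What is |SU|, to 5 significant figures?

51.058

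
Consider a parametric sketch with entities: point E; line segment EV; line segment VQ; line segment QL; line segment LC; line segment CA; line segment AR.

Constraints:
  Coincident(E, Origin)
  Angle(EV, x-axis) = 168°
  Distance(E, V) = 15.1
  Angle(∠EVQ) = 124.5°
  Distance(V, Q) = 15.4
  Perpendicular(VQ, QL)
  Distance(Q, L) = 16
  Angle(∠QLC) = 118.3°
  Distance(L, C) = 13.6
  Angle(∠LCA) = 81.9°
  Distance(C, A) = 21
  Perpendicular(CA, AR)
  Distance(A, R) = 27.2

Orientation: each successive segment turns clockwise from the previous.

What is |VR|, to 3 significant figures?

22.7

∠LCA = 81.9° gives CA at -137° from the x-axis; with |CA| = 21.0, A = (-10.8, 0.653). CA ⟂ AR, so AR runs at 133°; with |AR| = 27.2, R = (-29.2, 20.6). Then |VR| = |R − V| = 22.7.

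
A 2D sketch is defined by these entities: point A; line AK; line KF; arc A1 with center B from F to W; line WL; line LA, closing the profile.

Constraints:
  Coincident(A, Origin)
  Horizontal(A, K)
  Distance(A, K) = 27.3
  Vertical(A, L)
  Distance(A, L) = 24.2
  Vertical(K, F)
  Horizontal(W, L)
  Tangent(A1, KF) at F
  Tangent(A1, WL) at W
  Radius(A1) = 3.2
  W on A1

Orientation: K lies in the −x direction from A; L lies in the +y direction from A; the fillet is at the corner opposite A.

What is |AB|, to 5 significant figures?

31.966

A is at the origin; A and K share the same y with |AK| = 27.3 and K on the −x side, so K = (-27.300, 0.0000). A and L share the same x with |AL| = 24.2 and L on the +y side, so L = (0.0000, 24.200). The virtual corner opposite A is at (-27.300, 24.200). Since A1 is tangent to KF there, BF ⟂ KF and A1 meets WL tangentially, so BW is at right angles to WL, with radius 3.2, so the center B sits 3.2 in from both sides at B = (-24.100, 21.000). Then |AB| = |B − A| = 31.966.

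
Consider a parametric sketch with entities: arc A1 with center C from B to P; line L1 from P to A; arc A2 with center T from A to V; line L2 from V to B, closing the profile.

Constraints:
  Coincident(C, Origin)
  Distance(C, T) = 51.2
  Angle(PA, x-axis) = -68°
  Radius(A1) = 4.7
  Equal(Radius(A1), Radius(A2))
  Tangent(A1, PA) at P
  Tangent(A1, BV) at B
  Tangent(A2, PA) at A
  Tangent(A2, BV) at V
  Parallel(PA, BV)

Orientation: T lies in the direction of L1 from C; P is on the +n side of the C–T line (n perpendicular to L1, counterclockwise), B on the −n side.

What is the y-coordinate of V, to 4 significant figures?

-49.23

The slot axis is L1's direction at -68.0°, so u = (cos -68.0°, sin -68.0°) = (0.3746, -0.9272) and n = (−sin -68.0°, cos -68.0°) = (0.9272, 0.3746). C is at the origin and T lies 51.2 along u from C, so T = 51.2·u = (19.18, -47.47). Tangency of A1 to both parallel lines with radius 4.7 puts P and B at C ± 4.7·n: P = (4.358, 1.761), B = (-4.358, -1.761). Equal radii place A and V the same way about T: A = T + 4.7·n = (23.54, -45.71), V = T − 4.7·n = (14.82, -49.23). So V.y = -49.23.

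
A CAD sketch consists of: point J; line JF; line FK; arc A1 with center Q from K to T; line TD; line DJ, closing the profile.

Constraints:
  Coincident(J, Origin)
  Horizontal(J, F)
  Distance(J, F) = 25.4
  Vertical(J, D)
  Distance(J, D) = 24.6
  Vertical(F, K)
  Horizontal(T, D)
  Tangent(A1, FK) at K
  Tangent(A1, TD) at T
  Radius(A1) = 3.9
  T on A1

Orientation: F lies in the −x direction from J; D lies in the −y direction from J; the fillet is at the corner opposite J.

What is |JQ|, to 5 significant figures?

29.845

JD is vertical with |JD| = 24.6 and D on the −y side, so D = (0.0000, -24.600). The virtual corner opposite J is at (-25.400, -24.600). Since A1 is tangent to FK there, QK ⟂ FK and the tangent condition forces QT to be normal to TD, with radius 3.9, so the center Q sits 3.9 in from both sides at Q = (-21.500, -20.700). Then |JQ| = |Q − J| = 29.845.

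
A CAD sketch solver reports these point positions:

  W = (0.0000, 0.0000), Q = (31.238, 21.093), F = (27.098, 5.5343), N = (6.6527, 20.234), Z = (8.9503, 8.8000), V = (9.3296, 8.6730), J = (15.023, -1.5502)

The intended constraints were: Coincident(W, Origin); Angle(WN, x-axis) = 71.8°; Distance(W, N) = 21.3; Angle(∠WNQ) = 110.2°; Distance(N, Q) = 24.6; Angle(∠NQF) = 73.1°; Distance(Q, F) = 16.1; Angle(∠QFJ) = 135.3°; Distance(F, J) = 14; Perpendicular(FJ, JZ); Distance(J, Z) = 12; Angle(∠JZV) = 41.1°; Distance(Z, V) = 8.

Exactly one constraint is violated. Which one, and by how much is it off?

Distance(Z, V) = 8 — off by 7.60.

W = (0.00, 0.00) ✓; WN at 71.80° ✓; |WN| = 21.30 ✓; ∠WNQ = 110.2° ✓; |NQ| = 24.60 ✓; ∠NQF = 73.10° ✓; |QF| = 16.10 ✓; ∠QFJ = 135.3° ✓; |FJ| = 14.00 ✓; ∠(FJ, JZ) = 90.00° ✓; |JZ| = 12.00 ✓; ∠JZV = 41.09° ✓; |ZV| = 0.4000 ✗.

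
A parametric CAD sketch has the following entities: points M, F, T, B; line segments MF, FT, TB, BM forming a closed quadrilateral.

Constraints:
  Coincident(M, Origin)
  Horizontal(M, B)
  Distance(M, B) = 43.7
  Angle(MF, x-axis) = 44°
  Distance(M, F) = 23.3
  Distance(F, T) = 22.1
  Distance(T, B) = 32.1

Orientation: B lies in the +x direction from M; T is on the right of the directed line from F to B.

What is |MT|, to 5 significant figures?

13.216

Checks: |FT| = 22.10 ✓; |TB| = 32.10 ✓.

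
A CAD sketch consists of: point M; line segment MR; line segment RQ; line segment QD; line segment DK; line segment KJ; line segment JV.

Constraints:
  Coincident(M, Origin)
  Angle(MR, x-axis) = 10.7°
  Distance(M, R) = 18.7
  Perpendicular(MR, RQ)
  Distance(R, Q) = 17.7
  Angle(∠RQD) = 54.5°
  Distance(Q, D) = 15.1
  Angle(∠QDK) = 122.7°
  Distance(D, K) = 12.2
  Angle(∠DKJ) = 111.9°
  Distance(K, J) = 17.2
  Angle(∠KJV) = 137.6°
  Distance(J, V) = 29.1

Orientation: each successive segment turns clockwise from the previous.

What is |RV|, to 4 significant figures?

31.39

M is at the origin; MR runs at 10.7° with length 18.7, so R = (18.37, 3.472). The perpendicularity gives RQ at right angles to MR, so RQ runs at -79.30°; with |RQ| = 17.7, Q = (21.66, -13.92). ∠RQD = 54.5° gives QD at 155.2° from the x-axis; with |QD| = 15.1, D = (7.954, -7.587). ∠QDK = 122.7° gives DK at 97.90° from the x-axis; with |DK| = 12.2, K = (6.277, 4.498). ∠DKJ = 111.9° gives KJ at 29.80° from the x-axis; with |KJ| = 17.2, J = (21.20, 13.05). ∠KJV = 137.6° gives JV at -12.60° from the x-axis; with |JV| = 29.1, V = (49.60, 6.698). Then |RV| = |V − R| = 31.39.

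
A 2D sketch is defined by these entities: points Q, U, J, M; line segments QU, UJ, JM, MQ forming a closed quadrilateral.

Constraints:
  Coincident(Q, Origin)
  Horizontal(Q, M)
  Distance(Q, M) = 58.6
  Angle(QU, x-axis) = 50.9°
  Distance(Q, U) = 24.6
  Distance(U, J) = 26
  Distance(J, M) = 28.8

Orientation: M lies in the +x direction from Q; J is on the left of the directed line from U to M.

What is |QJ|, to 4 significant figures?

47.19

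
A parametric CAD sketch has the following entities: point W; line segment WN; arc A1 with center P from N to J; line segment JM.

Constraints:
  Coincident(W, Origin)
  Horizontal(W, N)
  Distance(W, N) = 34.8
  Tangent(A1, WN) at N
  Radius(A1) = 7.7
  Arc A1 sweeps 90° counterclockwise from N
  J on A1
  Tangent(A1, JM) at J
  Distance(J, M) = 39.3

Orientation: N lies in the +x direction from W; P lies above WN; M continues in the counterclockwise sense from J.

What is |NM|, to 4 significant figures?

47.63

W is at the origin; WN is horizontal with |WN| = 34.8 and N on the +x side, so N = (34.80, 0.000). The tangent condition forces PN to be normal to WN, so P = N + (0, 7.7) = (34.80, 7.700). On A1, N sits at bearing -90° from P; a 90° counterclockwise sweep puts J at bearing 0°, so J = P + 7.7·(cos 0°, sin 0°) = (42.50, 7.700). A1 meets JM tangentially, so PJ is at right angles to JM, so JM runs along (−sin 0°, cos 0°); with |JM| = 39.3, M = (42.50, 47.00). Then |NM| = |M − N| = 47.63.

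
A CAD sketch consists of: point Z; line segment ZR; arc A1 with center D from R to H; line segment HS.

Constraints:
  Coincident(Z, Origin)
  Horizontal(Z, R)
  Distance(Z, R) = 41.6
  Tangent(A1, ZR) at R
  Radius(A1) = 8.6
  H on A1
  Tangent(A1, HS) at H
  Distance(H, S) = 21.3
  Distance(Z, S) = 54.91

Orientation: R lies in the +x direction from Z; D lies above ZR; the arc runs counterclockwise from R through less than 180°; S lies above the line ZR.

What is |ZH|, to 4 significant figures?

51.08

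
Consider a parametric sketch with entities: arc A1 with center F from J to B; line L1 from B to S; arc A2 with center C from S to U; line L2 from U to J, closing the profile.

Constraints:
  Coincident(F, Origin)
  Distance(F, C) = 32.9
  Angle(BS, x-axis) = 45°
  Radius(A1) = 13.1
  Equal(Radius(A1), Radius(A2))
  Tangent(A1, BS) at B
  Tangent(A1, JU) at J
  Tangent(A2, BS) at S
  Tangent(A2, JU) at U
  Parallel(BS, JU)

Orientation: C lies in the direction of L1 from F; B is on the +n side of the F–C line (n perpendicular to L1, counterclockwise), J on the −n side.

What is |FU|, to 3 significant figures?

35.4

The slot axis is L1's direction at 45.0°, so u = (cos 45.0°, sin 45.0°) = (0.707, 0.707) and n = (−sin 45.0°, cos 45.0°) = (-0.707, 0.707). F is at the origin and C lies 32.9 along u from F, so C = 32.9·u = (23.3, 23.3). Tangency of A1 to both parallel lines with radius 13.1 puts B and J at F ± 13.1·n: B = (-9.26, 9.26), J = (9.26, -9.26). Equal radii place S and U the same way about C: S = C + 13.1·n = (14.0, 32.5), U = C − 13.1·n = (32.5, 14.0). Then |FU| = |U − F| = 35.4.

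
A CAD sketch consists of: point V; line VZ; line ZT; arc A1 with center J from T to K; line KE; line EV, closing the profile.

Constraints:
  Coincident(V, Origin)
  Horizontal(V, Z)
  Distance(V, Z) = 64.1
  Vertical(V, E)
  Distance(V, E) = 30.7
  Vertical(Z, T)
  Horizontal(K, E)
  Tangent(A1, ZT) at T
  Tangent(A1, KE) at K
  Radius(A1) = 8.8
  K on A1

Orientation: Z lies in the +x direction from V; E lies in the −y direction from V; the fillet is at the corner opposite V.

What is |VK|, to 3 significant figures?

63.3

V is at the origin; VZ is horizontal with |VZ| = 64.1 and Z on the +x side, so Z = (64.1, 0.00). V and E share the same x with |VE| = 30.7 and E on the −y side, so E = (0.00, -30.7). The virtual corner opposite V is at (64.1, -30.7). The tangent condition forces JT to be normal to ZT and the tangent condition forces JK to be normal to KE, with radius 8.8, so the center J sits 8.8 in from both sides at J = (55.3, -21.9). That places the tangent points at T = (64.1, -21.9) on ZT and K = (55.3, -30.7) on KE. Then |VK| = |K − V| = 63.3.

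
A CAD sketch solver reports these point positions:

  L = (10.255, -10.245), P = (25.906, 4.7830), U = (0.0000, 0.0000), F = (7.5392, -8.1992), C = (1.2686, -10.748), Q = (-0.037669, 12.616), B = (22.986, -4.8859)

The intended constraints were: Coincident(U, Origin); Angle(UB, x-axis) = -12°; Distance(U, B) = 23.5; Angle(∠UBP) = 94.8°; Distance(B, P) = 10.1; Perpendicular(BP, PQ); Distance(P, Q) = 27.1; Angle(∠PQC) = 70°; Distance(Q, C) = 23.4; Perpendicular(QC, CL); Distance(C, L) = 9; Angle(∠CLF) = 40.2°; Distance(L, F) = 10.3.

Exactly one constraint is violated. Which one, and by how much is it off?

Distance(L, F) = 10.3 — off by 6.90.

U = (0.00, 0.00) ✓; UB at -12.00° ✓; |UB| = 23.50 ✓; ∠UBP = 94.80° ✓; |BP| = 10.10 ✓; ∠(BP, PQ) = 90.00° ✓; |PQ| = 27.10 ✓; ∠PQC = 70.00° ✓; |QC| = 23.40 ✓; ∠(QC, CL) = 90.00° ✓; |CL| = 9.000 ✓; ∠CLF = 40.19° ✓; |LF| = 3.400 ✗.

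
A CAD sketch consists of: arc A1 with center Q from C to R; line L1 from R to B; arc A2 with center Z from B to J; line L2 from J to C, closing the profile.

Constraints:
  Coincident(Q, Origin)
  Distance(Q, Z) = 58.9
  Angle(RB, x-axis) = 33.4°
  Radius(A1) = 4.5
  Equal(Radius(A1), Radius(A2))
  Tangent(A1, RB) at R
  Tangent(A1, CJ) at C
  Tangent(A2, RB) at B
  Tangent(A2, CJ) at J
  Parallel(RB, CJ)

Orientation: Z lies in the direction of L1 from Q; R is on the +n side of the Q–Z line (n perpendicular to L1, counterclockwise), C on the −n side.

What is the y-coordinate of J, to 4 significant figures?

28.67

The slot axis is L1's direction at 33.4°, so u = (cos 33.4°, sin 33.4°) = (0.8348, 0.5505) and n = (−sin 33.4°, cos 33.4°) = (-0.5505, 0.8348). Q is at the origin and Z lies 58.9 along u from Q, so Z = 58.9·u = (49.17, 32.42). Tangency of A1 to both parallel lines with radius 4.5 puts R and C at Q ± 4.5·n: R = (-2.477, 3.757), C = (2.477, -3.757). Equal radii place B and J the same way about Z: B = Z + 4.5·n = (46.70, 36.18), J = Z − 4.5·n = (51.65, 28.67). So J.y = 28.67.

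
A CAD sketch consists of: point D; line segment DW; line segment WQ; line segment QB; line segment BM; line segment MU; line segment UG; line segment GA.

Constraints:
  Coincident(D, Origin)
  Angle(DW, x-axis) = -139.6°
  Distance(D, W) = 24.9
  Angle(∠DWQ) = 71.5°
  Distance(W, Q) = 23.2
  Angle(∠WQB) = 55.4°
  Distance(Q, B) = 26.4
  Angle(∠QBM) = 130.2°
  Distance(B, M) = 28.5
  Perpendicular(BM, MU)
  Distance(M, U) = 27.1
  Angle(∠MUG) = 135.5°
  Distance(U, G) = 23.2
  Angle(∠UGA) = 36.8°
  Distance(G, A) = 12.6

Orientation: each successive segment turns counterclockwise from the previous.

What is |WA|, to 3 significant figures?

11.8

D is at the origin; DW runs at -139.6° with length 24.9, so W = (-19.0, -16.1). ∠DWQ = 71.5° gives WQ at -31.1° from the x-axis; with |WQ| = 23.2, Q = (0.903, -28.1). ∠WQB = 55.4° gives QB at 93.5° from the x-axis; with |QB| = 26.4, B = (-0.709, -1.77). ∠QBM = 130.2° gives BM at 143° from the x-axis; with |BM| = 28.5, M = (-23.6, 15.3). BM ⟂ MU, so MU runs at -127°; with |MU| = 27.1, U = (-39.8, -6.47). ∠MUG = 135.5° gives UG at -82.2° from the x-axis; with |UG| = 23.2, G = (-36.6, -29.5). ∠UGA = 36.8° gives GA at 61.0° from the x-axis; with |GA| = 12.6, A = (-30.5, -18.4). Then |WA| = |A − W| = 11.8.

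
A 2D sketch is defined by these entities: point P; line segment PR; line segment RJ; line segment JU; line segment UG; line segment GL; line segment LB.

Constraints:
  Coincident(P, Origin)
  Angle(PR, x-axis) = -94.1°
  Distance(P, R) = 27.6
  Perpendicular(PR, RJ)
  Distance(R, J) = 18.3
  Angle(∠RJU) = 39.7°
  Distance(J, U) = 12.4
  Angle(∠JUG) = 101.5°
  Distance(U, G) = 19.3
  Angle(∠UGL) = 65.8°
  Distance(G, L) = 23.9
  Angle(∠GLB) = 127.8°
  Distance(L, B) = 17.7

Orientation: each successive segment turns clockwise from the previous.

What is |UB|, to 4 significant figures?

27.08

∠UGL = 65.8° gives GL at -157.1° from the x-axis; with |GL| = 23.9, L = (-18.02, -41.44). ∠GLB = 127.8° gives LB at 150.7° from the x-axis; with |LB| = 17.7, B = (-33.46, -32.78). Then |UB| = |B − U| = 27.08.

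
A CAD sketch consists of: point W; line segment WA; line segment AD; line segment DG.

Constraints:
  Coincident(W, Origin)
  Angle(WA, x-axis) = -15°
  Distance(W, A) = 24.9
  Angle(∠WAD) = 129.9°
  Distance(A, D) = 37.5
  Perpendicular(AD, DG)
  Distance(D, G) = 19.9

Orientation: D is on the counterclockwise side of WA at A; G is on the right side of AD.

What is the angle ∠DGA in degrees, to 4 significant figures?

62.05°

W is at the origin; WA runs at -15.0° with length 24.9, so A = 24.9·(cos -15.0°, sin -15.0°) = (24.05, -6.445). ∠WAD = 129.9°, so AD runs at -15.0° + (180° − 129.9°) = 35.10° from the x-axis; with |AD| = 37.5, D = A + 37.5·(cos 35.10°, sin 35.10°) = (54.73, 15.12). The perpendicularity gives DG at right angles to AD; with |DG| = 19.9 on the right of AD, G = D + 19.9·(0.5750, -0.8181) = (66.17, -1.163). Then cos ∠DGA = GD·GA / (|GD||GA|), giving 62.05°.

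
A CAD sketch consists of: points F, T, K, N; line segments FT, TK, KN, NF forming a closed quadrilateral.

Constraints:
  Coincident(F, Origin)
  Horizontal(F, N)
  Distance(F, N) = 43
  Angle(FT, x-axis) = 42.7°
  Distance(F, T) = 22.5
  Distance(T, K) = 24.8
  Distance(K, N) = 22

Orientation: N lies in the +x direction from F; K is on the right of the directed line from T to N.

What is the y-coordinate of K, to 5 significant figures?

-8.7350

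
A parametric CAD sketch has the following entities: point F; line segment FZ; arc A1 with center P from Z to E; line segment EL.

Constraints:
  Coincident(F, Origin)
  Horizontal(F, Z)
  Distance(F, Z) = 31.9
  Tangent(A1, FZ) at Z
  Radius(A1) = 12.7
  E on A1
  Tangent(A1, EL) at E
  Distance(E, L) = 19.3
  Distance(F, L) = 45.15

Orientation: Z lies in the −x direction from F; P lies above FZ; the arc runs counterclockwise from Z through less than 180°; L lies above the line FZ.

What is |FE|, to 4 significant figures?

26.94

Checks: |PE| = 12.70 ✓; ∠(PE, EL) = 90.00° ✓; |EL| = 19.30 ✓; |FL| = 45.15 ✓.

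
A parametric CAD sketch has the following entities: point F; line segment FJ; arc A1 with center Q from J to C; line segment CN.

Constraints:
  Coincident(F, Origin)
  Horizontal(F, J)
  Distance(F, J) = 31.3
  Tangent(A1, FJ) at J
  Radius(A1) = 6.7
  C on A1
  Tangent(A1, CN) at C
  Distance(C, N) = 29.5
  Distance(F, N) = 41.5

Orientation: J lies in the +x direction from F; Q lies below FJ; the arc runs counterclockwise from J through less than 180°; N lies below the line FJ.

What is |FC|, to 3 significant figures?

25.4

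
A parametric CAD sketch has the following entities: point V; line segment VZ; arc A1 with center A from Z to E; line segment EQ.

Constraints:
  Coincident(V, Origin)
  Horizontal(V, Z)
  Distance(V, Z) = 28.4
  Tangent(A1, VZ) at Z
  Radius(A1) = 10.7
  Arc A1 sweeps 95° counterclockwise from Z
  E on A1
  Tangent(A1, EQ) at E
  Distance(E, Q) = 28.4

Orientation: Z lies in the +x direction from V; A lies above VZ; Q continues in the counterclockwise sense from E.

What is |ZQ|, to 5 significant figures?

40.755

V is at the origin; V and Z share the same y with |VZ| = 28.4 and Z on the +x side, so Z = (28.400, 0.0000). A1 meets VZ tangentially, so AZ is at right angles to VZ, so A = Z + (0, 10.7) = (28.400, 10.700). On A1, Z sits at bearing -90° from A; a 95° counterclockwise sweep puts E at bearing 5°, so E = A + 10.7·(cos 5°, sin 5°) = (39.059, 11.633). The tangent condition forces AE to be normal to EQ, so EQ runs along (−sin 5°, cos 5°); with |EQ| = 28.4, Q = (36.584, 39.924). Then |ZQ| = |Q − Z| = 40.755.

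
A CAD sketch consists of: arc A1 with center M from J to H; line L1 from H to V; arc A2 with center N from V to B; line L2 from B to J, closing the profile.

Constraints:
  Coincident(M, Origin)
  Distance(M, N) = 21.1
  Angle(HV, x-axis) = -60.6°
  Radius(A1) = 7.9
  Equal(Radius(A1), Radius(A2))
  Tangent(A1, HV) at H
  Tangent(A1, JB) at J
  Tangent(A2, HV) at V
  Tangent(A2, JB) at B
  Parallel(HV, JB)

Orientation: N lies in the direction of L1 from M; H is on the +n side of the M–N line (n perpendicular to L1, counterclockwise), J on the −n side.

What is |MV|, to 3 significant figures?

22.5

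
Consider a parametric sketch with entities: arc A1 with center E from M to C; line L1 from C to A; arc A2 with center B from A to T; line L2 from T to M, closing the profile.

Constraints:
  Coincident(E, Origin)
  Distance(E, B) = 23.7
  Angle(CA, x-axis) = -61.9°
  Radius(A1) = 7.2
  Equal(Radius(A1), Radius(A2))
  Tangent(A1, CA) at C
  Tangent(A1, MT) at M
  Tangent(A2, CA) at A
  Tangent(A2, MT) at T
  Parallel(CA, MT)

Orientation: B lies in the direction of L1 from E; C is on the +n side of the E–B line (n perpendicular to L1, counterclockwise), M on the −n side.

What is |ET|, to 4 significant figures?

24.77

The slot axis is L1's direction at -61.9°, so u = (cos -61.9°, sin -61.9°) = (0.4710, -0.8821) and n = (−sin -61.9°, cos -61.9°) = (0.8821, 0.4710). E is at the origin and B lies 23.7 along u from E, so B = 23.7·u = (11.16, -20.91). Tangency of A1 to both parallel lines with radius 7.2 puts C and M at E ± 7.2·n: C = (6.351, 3.391), M = (-6.351, -3.391). Equal radii place A and T the same way about B: A = B + 7.2·n = (17.51, -17.52), T = B − 7.2·n = (4.812, -24.30). Then |ET| = |T − E| = 24.77.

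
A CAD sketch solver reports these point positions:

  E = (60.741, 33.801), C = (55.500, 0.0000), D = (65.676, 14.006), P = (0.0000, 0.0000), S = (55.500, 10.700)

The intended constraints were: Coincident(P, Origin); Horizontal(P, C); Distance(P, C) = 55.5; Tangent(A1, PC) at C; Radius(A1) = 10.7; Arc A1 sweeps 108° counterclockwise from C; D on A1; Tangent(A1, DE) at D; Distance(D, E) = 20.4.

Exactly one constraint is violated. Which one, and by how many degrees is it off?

Tangent(A1, DE) at D — off by 4.00°.

P = (0.00, 0.00) ✓; P.y = 0.00, C.y = 0.00 ✓; |PC| = 55.50 ✓; ∠(SC, CP) = 90.00° ✓; |SC| = 10.70 ✓; bearing(S→D) − bearing(S→C) = 108.0° ✓; |SD| = 10.70 ✓; ∠(SD, DE) = 94.00° ✗; |DE| = 20.40 ✓.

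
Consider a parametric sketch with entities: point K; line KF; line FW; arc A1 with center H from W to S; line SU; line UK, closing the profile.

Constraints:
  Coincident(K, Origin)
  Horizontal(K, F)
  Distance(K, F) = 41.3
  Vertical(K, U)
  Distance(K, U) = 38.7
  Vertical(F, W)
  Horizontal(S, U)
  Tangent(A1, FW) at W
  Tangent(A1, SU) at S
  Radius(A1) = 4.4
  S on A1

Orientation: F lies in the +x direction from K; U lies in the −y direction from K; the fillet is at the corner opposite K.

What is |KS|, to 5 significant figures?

53.472

K is at the origin; K and F share the same y with |KF| = 41.3 and F on the +x side, so F = (41.300, 0.0000). K and U share the same x with |KU| = 38.7 and U on the −y side, so U = (0.0000, -38.700). The virtual corner opposite K is at (41.300, -38.700). Tangency of A1 to FW means the radius HW is perpendicular to FW and the tangent condition forces HS to be normal to SU, with radius 4.4, so the center H sits 4.4 in from both sides at H = (36.900, -34.300). That places the tangent points at W = (41.300, -34.300) on FW and S = (36.900, -38.700) on SU. Then |KS| = |S − K| = 53.472.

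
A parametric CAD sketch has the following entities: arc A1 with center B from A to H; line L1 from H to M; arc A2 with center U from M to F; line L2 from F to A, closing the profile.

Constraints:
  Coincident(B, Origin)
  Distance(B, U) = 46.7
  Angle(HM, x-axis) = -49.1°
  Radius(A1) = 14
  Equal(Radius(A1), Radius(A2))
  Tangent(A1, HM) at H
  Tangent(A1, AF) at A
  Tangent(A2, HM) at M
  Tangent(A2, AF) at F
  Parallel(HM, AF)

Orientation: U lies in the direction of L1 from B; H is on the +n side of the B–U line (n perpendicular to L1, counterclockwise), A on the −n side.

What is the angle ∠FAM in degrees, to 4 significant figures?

30.95°

The slot axis is L1's direction at -49.1°, so u = (cos -49.1°, sin -49.1°) = (0.6547, -0.7559) and n = (−sin -49.1°, cos -49.1°) = (0.7559, 0.6547). B is at the origin and U lies 46.7 along u from B, so U = 46.7·u = (30.58, -35.30). Tangency of A1 to both parallel lines with radius 14.0 puts H and A at B ± 14.0·n: H = (10.58, 9.166), A = (-10.58, -9.166). Equal radii place M and F the same way about U: M = U + 14.0·n = (41.16, -26.13), F = U − 14.0·n = (19.99, -44.46). Then cos ∠FAM = AF·AM / (|AF||AM|), giving 30.95°.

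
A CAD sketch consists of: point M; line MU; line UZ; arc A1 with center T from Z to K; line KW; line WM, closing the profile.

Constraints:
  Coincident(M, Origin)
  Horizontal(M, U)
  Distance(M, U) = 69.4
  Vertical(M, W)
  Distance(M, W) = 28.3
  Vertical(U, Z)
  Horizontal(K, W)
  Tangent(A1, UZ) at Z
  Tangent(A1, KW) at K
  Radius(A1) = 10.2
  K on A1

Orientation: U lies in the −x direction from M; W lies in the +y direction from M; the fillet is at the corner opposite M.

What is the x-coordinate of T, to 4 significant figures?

-59.20

M is at the origin; MU is horizontal with |MU| = 69.4 and U on the −x side, so U = (-69.40, 0.000). MW is vertical with |MW| = 28.3 and W on the +y side, so W = (0.000, 28.30). The virtual corner opposite M is at (-69.40, 28.30). Tangency of A1 to UZ means the radius TZ is perpendicular to UZ and A1 meets KW tangentially, so TK is at right angles to KW, with radius 10.2, so the center T sits 10.2 in from both sides at T = (-59.20, 18.10). So T.x = -59.20.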